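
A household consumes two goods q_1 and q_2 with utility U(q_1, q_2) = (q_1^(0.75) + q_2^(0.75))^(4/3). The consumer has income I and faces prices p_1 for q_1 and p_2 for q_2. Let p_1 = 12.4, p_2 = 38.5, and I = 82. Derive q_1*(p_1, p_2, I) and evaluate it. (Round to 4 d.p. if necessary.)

q_1* = 6.3991

From the CES first-order condition, (q_2/q_1)^(0.25) = p_1/p_2.
Solve for the ratio: q_2/q_1 = [p_1/p_2]^(4).
With the ratio pinned down, the budget gives q_1* = I/(p_1 + p_2·(q_2/q_1)) and q_2* = (q_2/q_1)·q_1*.
Numerically q_2/q_1 = 0.010761, so q_1* = 82/(12.4 + 38.5·0.010761) = 6.3991.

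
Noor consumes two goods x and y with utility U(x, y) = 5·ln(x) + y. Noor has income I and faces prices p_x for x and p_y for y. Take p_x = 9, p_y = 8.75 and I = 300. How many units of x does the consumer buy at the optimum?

So x*(p_x,p_y) = 5·p_y/p_x, independent of income; and y* = (I − 5·p_y)/p_y.
At the given prices: x* = 5·8.75/9 = 4.8611.

x* = 4.8611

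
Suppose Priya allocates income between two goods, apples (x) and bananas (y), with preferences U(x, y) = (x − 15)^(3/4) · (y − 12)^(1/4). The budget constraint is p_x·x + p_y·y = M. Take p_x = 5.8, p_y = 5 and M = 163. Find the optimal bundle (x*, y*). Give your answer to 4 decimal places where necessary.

x* = 17.069, y* = 12.8

MRS = 3·(y−12)/(x−15). Tangency with p_x/p_y gives y−12 = (1/3)·(p_x/p_y)·(x−15).
After buying the subsistence bundle (15, 12), a share 0.75 of the remaining income goes to x: x* = 15 + 0.75·(M − 15p_x − 12p_y)/p_x.
Discretionary income = 163 − 15·5.8 − 12·5 = 16; x* = 15 + 0.75·16/5.8 = 17.069; y* = 12 + 0.25·16/5 = 12.8.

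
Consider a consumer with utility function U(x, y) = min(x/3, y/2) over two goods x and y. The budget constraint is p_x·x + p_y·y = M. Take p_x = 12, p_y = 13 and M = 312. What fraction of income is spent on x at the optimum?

Leontief preferences: the optimum is at the kink where x/3 = y/2, i.e. y = (2/3)·x.
Budget: p_x·x + p_y·(2/3)·x = M, so (3·p_x + 2·p_y)·x = 3·M.
Demand: x*(p_x,p_y,M) = 3·M/(3·p_x + 2·p_y), y* = 2·M/(3·p_x + 2·p_y).
Here 3·12 + 2·13 = 62, giving x* = 15.0968 and y* = 10.0645.
Expenditure on x: 12·15.0968 = 181.1613; share = 0.5806.

share on x = 0.5806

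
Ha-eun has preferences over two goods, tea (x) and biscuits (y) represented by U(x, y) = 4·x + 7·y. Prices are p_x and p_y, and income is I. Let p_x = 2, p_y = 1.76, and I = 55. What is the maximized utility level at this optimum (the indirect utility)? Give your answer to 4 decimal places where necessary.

y gives more utility per dollar, so spend all income on y: y* = I/p_y, x* = 0.
Numerically: x* = 0, y* = 31.25.
Utility at the optimum: U(0, 31.25) = 218.75.

V = 218.75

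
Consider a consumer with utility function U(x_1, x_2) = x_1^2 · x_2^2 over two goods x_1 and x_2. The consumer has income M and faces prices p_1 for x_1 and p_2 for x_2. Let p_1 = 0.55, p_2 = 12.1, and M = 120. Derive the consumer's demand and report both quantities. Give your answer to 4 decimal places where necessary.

Demand: x_1*(p_1,p_2,M) = 0.5·M/p_1 and x_2* = 0.5·M/p_2.
At p_1=0.55, p_2=12.1, M=120: x_1* = 0.5·120/0.55 = 109.0909, x_2* = 4.9587.

x_1* = 109.0909, x_2* = 4.9587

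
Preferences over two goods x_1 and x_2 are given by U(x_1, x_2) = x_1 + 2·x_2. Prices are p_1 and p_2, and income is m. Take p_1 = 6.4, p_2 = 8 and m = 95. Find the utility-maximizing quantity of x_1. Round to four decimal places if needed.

x_1* = 0

x_2 gives more utility per dollar, so spend all income on x_2: x_2* = m/p_2, x_1* = 0.
Numerically: x_1* = 0, x_2* = 11.875.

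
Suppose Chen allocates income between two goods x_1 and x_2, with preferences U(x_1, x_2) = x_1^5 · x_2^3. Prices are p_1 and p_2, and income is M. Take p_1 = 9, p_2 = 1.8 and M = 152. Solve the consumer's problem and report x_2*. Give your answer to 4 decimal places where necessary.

x_2* = 31.6667

The MRS is (5/3)·x_2/x_1. Set MRS = p_1/p_2.
Rearranging, p_2·x_2 = (3/5)·p_1·x_1. Substituting into the budget gives p_1·x_1·(1 + (3/5)) = M.
Demand: x_1*(p_1,p_2,M) = 0.625·M/p_1 and x_2* = 0.375·M/p_2.
At p_1=9, p_2=1.8, M=152: x_2* = 0.375·152/1.8 = 31.6667.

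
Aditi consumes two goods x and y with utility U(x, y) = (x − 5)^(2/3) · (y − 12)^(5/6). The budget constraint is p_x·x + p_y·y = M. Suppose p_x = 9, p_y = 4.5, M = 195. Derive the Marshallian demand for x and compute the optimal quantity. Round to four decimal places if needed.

x* = 9.7407

This is Cobb-Douglas in (x−5, y−12): tangency gives 2/3·p_y·(y−12) = 5/6·p_x·(x−5).
After buying the subsistence bundle (5, 12), a share 4/9 of the remaining income goes to x: x* = 5 + 4/9·(M − 5p_x − 12p_y)/p_x.
Discretionary income = 195 − 5·9 − 12·4.5 = 96; x* = 5 + 4/9·96/9 = 9.7407.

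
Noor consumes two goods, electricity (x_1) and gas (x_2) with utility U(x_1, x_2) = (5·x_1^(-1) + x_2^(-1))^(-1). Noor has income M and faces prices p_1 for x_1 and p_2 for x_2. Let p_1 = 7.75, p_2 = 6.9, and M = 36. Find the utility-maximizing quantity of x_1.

x_1* = 3.2667

MU_x_1 ∝ 5·x_1^(-2), MU_x_2 ∝ x_2^(-2), so MRS = 5·(x_2/x_1)^(2) = p_1/p_2.
Solve for the ratio: x_2/x_1 = [(1/5)·p_1/p_2]^(0.5).
With the ratio pinned down, the budget gives x_1* = M/(p_1 + p_2·(x_2/x_1)) and x_2* = (x_2/x_1)·x_1*.
Numerically x_2/x_1 = 0.47396, so x_1* = 36/(7.75 + 6.9·0.47396) = 3.2667.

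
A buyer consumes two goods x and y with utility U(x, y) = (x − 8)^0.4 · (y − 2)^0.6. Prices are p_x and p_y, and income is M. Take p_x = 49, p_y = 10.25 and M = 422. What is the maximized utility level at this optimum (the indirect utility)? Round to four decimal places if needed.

V = 0.2529

MRS = (2/3)·(y−2)/(x−8). Tangency with p_x/p_y gives y−2 = (3/2)·(p_x/p_y)·(x−8).
Substituting into the budget: x* = 8 + 0.4·(M − 8·p_x − 2·p_y)/p_x, and y* = 2 + 0.6·(…)/p_y.
Discretionary income = 422 − 8·49 − 2·10.25 = 9.5; x* = 8 + 0.4·9.5/49 = 8.0776; y* = 2 + 0.6·9.5/10.25 = 2.5561.
Utility at the optimum: U(8.0776, 2.5561) = 0.2529.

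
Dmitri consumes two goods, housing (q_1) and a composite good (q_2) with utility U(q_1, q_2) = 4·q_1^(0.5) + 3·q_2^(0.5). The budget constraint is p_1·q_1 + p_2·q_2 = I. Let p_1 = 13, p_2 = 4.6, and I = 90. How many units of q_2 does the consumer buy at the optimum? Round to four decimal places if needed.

q_2* = 12.0101

MU_q_1 ∝ 4·q_1^(-0.5), MU_q_2 ∝ 3·q_2^(-0.5), so MRS = (4/3)·(q_2/q_1)^(0.5) = p_1/p_2.
Hence q_2/q_1 = ((3/4)·p_1/p_2)^(1/(0.5)), i.e. raised to the 2 power.
Substitute q_2 = (q_2/q_1)·q_1 into the budget: q_1* = I/(p_1 + p_2·(q_2/q_1)).
Numerically q_2/q_1 = 4.492557, so q_1* = 90/(13 + 4.6·4.492557) = 2.6733 and q_2* = 4.492557·2.6733 = 12.0101.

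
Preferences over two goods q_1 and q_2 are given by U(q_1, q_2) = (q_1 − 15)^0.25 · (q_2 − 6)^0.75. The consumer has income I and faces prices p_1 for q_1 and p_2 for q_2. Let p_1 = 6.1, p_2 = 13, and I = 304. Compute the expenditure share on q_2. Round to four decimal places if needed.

share on q_2 = 0.5884

Discretionary income = 304 − 15·6.1 − 6·13 = 134.5; q_1* = 15 + 0.25·134.5/6.1 = 20.5123; q_2* = 6 + 0.75·134.5/13 = 13.7596.
Expenditure on q_2: 13·13.7596 = 178.875; share = 0.5884.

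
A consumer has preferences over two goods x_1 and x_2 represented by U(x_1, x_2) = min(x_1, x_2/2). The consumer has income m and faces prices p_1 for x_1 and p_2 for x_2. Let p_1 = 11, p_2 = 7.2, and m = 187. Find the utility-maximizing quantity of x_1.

x_1* = 7.3622

Leontief preferences: the optimum is at the kink where x_1/1 = x_2/2, i.e. x_2 = 2·x_1.
Budget: p_1·x_1 + p_2·2·x_1 = m, so (p_1 + 2·p_2)·x_1 = m.
Demand: x_1*(p_1,p_2,m) = m/(p_1 + 2·p_2), x_2* = 2·m/(p_1 + 2·p_2).
Here 11 + 2·7.2 = 25.4, giving x_1* = 7.3622.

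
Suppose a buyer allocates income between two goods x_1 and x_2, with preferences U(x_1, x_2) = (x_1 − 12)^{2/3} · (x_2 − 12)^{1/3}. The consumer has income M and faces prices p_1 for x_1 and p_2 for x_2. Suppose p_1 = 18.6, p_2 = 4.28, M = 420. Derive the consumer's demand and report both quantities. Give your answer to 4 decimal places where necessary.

x_1* = 17.2129, x_2* = 23.3271

Substituting into the budget: x_1* = 12 + 2/3·(M − 12·p_1 − 12·p_2)/p_1, and x_2* = 12 + 1/3·(…)/p_2.
Discretionary income = 420 − 12·18.6 − 12·4.28 = 145.44; x_1* = 12 + 2/3·145.44/18.6 = 17.2129; x_2* = 12 + 1/3·145.44/4.28 = 23.3271.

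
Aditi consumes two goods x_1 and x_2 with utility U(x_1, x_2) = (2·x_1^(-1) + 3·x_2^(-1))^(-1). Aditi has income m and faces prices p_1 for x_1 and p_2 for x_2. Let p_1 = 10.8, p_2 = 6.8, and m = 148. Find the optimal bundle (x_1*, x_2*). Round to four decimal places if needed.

x_1* = 6.9498, x_2* = 10.7269

MRS = MU_x_1/MU_x_2 = (2/3)·(x_2/x_1)^(2). Set equal to p_1/p_2.
Hence x_2/x_1 = ((3/2)·p_1/p_2)^(1/(2)), i.e. raised to the 0.5 power.
With the ratio pinned down, the budget gives x_1* = m/(p_1 + p_2·(x_2/x_1)) and x_2* = (x_2/x_1)·x_1*.
Numerically x_2/x_1 = 1.543487, so x_1* = 148/(10.8 + 6.8·1.543487) = 6.9498 and x_2* = 1.543487·6.9498 = 10.7269.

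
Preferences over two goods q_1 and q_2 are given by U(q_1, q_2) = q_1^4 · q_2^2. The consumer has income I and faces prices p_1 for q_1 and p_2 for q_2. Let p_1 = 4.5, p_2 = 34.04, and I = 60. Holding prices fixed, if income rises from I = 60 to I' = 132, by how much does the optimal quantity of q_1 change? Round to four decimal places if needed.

Δq_1* = 10.6667

MU_q_1/MU_q_2 = (4·q_2)/(2·q_1); tangency sets this equal to p_1/p_2.
Rearranging, p_2·q_2 = (1/2)·p_1·q_1. Substituting into the budget gives p_1·q_1·(1 + (1/2)) = I.
Demand: q_1*(p_1,p_2,I) = 2/3·I/p_1 and q_2* = 1/3·I/p_2.
At p_1=4.5, p_2=34.04, I=60: q_1* = 2/3·60/4.5 = 8.8889.
At I' = 132: q_1* = 19.5556. Change: 19.5556 − 8.8889 = 10.6667.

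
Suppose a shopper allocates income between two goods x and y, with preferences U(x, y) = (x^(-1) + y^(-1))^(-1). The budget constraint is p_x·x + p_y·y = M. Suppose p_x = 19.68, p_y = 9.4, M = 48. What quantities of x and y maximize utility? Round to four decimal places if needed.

x* = 1.4423, y* = 2.0868

MRS = MU_x/MU_y = (y/x)^(2). Set equal to p_x/p_y.
Hence y/x = (p_x/p_y)^(1/(2)), i.e. raised to the 0.5 power.
With the ratio pinned down, the budget gives x* = M/(p_x + p_y·(y/x)) and y* = (y/x)·x*.
Numerically y/x = 1.446934, so x* = 48/(19.68 + 9.4·1.446934) = 1.4423 and y* = 1.446934·1.4423 = 2.0868.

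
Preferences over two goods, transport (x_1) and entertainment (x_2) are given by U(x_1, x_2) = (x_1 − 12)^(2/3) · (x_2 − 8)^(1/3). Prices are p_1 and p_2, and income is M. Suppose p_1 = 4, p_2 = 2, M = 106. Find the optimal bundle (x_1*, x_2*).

MRS = 2·(x_2−8)/(x_1−12). Tangency with p_1/p_2 gives x_2−8 = (1/2)·(p_1/p_2)·(x_1−12).
Substituting into the budget: x_1* = 12 + 2/3·(M − 12·p_1 − 8·p_2)/p_1, and x_2* = 8 + 1/3·(…)/p_2.
Discretionary income = 106 − 12·4 − 8·2 = 42; x_1* = 12 + 2/3·42/4 = 19; x_2* = 8 + 1/3·42/2 = 15.

x_1* = 19, x_2* = 15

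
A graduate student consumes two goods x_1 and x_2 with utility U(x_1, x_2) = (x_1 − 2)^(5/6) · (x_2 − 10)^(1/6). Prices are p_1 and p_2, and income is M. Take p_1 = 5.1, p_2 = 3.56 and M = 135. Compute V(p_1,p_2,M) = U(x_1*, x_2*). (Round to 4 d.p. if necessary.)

V = 11.8342

Let x_1' = x_1−2, x_2' = x_2−10. MRS = 5·x_2'/x_1' = p_1/p_2.
After buying the subsistence bundle (2, 10), a share 5/6 of the remaining income goes to x_1: x_1* = 2 + 5/6·(M − 2p_1 − 10p_2)/p_1.
Discretionary income = 135 − 2·5.1 − 10·3.56 = 89.2; x_1* = 2 + 5/6·89.2/5.1 = 16.5752; x_2* = 10 + 1/6·89.2/3.56 = 14.176.
Utility at the optimum: U(16.5752, 14.176) = 11.8342.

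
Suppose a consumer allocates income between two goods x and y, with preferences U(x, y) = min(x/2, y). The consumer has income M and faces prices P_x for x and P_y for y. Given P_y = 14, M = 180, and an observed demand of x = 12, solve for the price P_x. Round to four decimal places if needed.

Leontief preferences: the optimum is at the kink where x/2 = y/1, i.e. y = (1/2)·x.
Budget: P_x·x + P_y·(1/2)·x = M, so (2·P_x + P_y)·x = 2·M.
Demand: x*(P_x,P_y,M) = 2·M/(2·P_x + P_y), y* = M/(2·P_x + P_y).
Set x* = 12 in the demand function and solve for P_x: P_x = 8.

P_x = 8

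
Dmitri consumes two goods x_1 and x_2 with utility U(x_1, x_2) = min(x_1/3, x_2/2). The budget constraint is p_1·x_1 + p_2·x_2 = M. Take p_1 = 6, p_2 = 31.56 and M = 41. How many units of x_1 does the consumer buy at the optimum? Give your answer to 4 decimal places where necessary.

Demand: x_1*(p_1,p_2,M) = 3·M/(3·p_1 + 2·p_2), x_2* = 2·M/(3·p_1 + 2·p_2).
Here 3·6 + 2·31.56 = 81.12, giving x_1* = 1.5163.

x_1* = 1.5163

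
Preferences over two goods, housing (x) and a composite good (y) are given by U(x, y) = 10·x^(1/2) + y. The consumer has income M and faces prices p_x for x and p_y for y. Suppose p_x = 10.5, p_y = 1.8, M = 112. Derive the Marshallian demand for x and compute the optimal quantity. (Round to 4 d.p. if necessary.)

x* = 0.7347

Set MRS = p_x/p_y: 5·x^(−1/2) = p_x/p_y.
Solve: √x = 5·p_y/p_x, so x*(p_x,p_y) = (5·p_y/p_x)², and y* = (M − p_x·x*)/p_y.
Plugging in: x* = (5·1.8/10.5)² = 0.7347.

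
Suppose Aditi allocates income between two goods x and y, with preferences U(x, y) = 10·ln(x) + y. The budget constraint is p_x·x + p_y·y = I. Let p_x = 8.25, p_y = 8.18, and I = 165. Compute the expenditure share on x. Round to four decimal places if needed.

So x*(p_x,p_y) = 10·p_y/p_x, independent of income; and y* = (I − 10·p_y)/p_y.
At the given prices: x* = 10·8.18/8.25 = 9.9152, and y* = 10.1711.
Expenditure on x: 8.25·9.9152 = 81.8; share = 0.4958.

share on x = 0.4958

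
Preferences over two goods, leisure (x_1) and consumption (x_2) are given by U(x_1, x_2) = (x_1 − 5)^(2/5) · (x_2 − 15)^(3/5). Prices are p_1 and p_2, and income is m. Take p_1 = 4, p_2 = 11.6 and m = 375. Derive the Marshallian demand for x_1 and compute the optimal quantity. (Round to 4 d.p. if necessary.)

After buying the subsistence bundle (5, 15), a share 0.4 of the remaining income goes to x_1: x_1* = 5 + 0.4·(m − 5p_1 − 15p_2)/p_1.
Discretionary income = 375 − 5·4 − 15·11.6 = 181; x_1* = 5 + 0.4·181/4 = 23.1.

x_1* = 23.1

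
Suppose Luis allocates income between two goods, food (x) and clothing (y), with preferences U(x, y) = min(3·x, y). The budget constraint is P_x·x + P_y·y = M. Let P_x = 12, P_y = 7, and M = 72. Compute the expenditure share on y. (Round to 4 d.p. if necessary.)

Demand: x*(P_x,P_y,M) = M/(P_x + 3·P_y), y* = 3·M/(P_x + 3·P_y).
Here 12 + 3·7 = 33, giving x* = 2.1818 and y* = 6.5455.
Expenditure on y: 7·6.5455 = 45.8182; share = 0.6364.

share on y = 0.6364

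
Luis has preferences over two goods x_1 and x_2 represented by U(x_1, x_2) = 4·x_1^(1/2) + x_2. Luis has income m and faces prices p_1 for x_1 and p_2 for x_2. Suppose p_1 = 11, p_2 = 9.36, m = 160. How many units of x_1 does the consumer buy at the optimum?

x_1* = 2.8962

Thus x_1* = (2·p_2/p_1)² — independent of m — with the rest of income spent on x_2.
Plugging in: x_1* = (2·9.36/11)² = 2.8962.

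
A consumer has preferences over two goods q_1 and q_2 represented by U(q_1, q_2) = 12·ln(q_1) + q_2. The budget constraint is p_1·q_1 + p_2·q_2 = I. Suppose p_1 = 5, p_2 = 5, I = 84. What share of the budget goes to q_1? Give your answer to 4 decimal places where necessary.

share on q_1 = 0.7143

So q_1*(p_1,p_2) = 12·p_2/p_1, independent of income; and q_2* = (I − 12·p_2)/p_2.
At the given prices: q_1* = 12·5/5 = 12, and q_2* = 4.8.
Expenditure on q_1: 5·12 = 60; share = 0.7143.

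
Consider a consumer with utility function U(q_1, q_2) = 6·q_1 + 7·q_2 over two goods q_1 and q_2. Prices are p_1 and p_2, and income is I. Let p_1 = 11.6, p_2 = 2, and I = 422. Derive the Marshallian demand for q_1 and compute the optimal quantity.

q_2 gives more utility per dollar, so spend all income on q_2: q_2* = I/p_2, q_1* = 0.
Numerically: q_1* = 0, q_2* = 211.

q_1* = 0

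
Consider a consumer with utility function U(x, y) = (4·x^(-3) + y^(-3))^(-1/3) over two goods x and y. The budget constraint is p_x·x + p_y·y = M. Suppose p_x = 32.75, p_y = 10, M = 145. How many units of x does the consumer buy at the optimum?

x* = 3.4309

MU_x ∝ 4·x^(-4), MU_y ∝ y^(-4), so MRS = 4·(y/x)^(4) = p_x/p_y.
Solve for the ratio: y/x = [(1/4)·p_x/p_y]^(0.25).
With the ratio pinned down, the budget gives x* = M/(p_x + p_y·(y/x)) and y* = (y/x)·x*.
Numerically y/x = 0.951235, so x* = 145/(32.75 + 10·0.951235) = 3.4309.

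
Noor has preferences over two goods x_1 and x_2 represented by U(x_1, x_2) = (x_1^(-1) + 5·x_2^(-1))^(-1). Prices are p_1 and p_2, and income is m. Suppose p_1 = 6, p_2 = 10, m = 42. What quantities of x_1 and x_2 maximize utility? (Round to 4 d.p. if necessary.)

MU_x_1 ∝ x_1^(-2), MU_x_2 ∝ 5·x_2^(-2), so MRS = (1/5)·(x_2/x_1)^(2) = p_1/p_2.
Solve for the ratio: x_2/x_1 = [5·p_1/p_2]^(0.5).
With the ratio pinned down, the budget gives x_1* = m/(p_1 + p_2·(x_2/x_1)) and x_2* = (x_2/x_1)·x_1*.
Numerically x_2/x_1 = 1.732051, so x_1* = 42/(6 + 10·1.732051) = 1.801 and x_2* = 1.732051·1.801 = 3.1194.

x_1* = 1.801, x_2* = 3.1194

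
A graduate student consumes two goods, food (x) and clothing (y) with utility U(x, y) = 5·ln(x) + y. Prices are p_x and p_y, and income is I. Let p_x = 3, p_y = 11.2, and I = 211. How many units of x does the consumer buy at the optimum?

MU_x = 5/x, MU_y = 1. Tangency: 5/x = p_x/p_y.
So x*(p_x,p_y) = 5·p_y/p_x, independent of income; and y* = (I − 5·p_y)/p_y.
At the given prices: x* = 5·11.2/3 = 18.6667.

x* = 18.6667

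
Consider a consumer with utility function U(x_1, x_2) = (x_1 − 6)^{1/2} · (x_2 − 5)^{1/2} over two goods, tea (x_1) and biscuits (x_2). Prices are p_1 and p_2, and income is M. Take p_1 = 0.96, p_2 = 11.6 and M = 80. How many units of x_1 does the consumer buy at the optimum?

Let x_1' = x_1−6, x_2' = x_2−5. MRS = x_2'/x_1' = p_1/p_2.
After buying the subsistence bundle (6, 5), a share 0.5 of the remaining income goes to x_1: x_1* = 6 + 0.5·(M − 6p_1 − 5p_2)/p_1.
Discretionary income = 80 − 6·0.96 − 5·11.6 = 16.24; x_1* = 6 + 0.5·16.24/0.96 = 14.4583.

x_1* = 14.4583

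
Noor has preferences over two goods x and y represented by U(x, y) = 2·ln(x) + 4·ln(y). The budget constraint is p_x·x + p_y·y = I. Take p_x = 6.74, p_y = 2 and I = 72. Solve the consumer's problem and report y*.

MU_x/MU_y = (2·y)/(4·x); tangency sets this equal to p_x/p_y.
So 2·p_y·y = 4·p_x·x; combined with the budget, a share 1/3 of income goes to x.
Demand: x*(p_x,p_y,I) = 1/3·I/p_x and y* = 2/3·I/p_y.
At p_x=6.74, p_y=2, I=72: y* = 2/3·72/2 = 24.

y* = 24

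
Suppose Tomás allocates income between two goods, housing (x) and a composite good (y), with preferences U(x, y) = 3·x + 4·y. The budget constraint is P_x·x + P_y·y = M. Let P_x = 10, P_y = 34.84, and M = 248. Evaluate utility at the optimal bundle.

V = 74.4

Linear utility — the consumer picks whichever good has higher MU/price: 3/10 = 0.3 vs 4/34.84 = 0.1148.
x gives more utility per dollar, so spend all income on x: x* = M/P_x, y* = 0.
Numerically: x* = 24.8, y* = 0.
Utility at the optimum: U(24.8, 0) = 74.4.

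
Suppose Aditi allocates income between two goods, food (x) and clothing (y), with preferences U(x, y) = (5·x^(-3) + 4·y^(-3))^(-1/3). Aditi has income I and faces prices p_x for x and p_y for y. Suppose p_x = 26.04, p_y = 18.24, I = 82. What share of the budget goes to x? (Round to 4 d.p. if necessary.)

From the CES first-order condition, (5/4)·(y/x)^(4) = p_x/p_y.
Solve for the ratio: y/x = [(4/5)·p_x/p_y]^(0.25).
With the ratio pinned down, the budget gives x* = I/(p_x + p_y·(y/x)) and y* = (y/x)·x*.
Numerically y/x = 1.033776, so x* = 82/(26.04 + 18.24·1.033776) = 1.8264 and y* = 1.033776·1.8264 = 1.8881.
Expenditure on x: 26.04·1.8264 = 47.5605; share = 0.58.

share on x = 0.58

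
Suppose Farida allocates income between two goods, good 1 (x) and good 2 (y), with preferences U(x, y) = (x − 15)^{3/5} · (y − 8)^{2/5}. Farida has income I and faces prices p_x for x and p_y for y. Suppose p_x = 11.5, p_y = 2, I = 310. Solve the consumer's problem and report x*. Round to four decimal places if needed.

MRS = (3/2)·(y−8)/(x−15). Tangency with p_x/p_y gives y−8 = (2/3)·(p_x/p_y)·(x−15).
After buying the subsistence bundle (15, 8), a share 0.6 of the remaining income goes to x: x* = 15 + 0.6·(I − 15p_x − 8p_y)/p_x.
Discretionary income = 310 − 15·11.5 − 8·2 = 121.5; x* = 15 + 0.6·121.5/11.5 = 21.3391.

x* = 21.3391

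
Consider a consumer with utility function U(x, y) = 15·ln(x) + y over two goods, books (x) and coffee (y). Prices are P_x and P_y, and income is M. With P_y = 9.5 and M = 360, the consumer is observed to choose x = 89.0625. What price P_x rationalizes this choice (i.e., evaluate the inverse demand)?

MU_x = 15/x, MU_y = 1. Tangency: 15/x = P_x/P_y.
So x*(P_x,P_y) = 15·P_y/P_x, independent of income; and y* = (M − 15·P_y)/P_y.
Set x* = 89.0625 in the demand function and solve for P_x: P_x = 1.6.

P_x = 1.6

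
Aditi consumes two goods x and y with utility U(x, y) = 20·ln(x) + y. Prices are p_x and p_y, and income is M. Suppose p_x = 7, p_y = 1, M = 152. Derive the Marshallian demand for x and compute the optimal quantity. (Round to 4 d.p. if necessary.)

x* = 2.8571

MU_x = 20/x, MU_y = 1. Tangency: 20/x = p_x/p_y.
So x*(p_x,p_y) = 20·p_y/p_x, independent of income; and y* = (M − 20·p_y)/p_y.
At the given prices: x* = 20·1/7 = 2.8571.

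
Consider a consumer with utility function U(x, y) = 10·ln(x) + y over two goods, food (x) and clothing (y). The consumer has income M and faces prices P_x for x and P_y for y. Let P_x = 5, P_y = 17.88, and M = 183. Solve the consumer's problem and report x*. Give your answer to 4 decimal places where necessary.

x* = 35.76

Set MRS = P_x/P_y: (10/x)/1 = P_x/P_y.
So x*(P_x,P_y) = 10·P_y/P_x, independent of income; and y* = (M − 10·P_y)/P_y.
At the given prices: x* = 10·17.88/5 = 35.76.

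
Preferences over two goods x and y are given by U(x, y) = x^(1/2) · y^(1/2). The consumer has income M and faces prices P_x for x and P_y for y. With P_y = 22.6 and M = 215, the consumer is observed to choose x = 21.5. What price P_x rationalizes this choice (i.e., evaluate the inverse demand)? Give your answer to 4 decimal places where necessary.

Tangency: MRS = y/x = P_x/P_y.
Rearranging, P_y·y = P_x·x. Substituting into the budget gives P_x·x·(1 + 1) = M.
Demand: x*(P_x,P_y,M) = 0.5·M/P_x and y* = 0.5·M/P_y.
Set x* = 21.5 in the demand function and solve for P_x: P_x = 5.

P_x = 5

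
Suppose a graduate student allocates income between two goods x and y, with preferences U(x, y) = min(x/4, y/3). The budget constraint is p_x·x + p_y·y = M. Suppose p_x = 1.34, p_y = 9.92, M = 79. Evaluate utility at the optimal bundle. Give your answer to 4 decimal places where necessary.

With perfect complements, no substitution: consume in ratio x:y = 4:3.
Budget: p_x·x + p_y·(3/4)·x = M, so (4·p_x + 3·p_y)·x = 4·M.
Demand: x*(p_x,p_y,M) = 4·M/(4·p_x + 3·p_y), y* = 3·M/(4·p_x + 3·p_y).
Here 4·1.34 + 3·9.92 = 35.12, giving x* = 8.9977 and y* = 6.7483.
Utility at the optimum: U(8.9977, 6.7483) = 2.2494.

V = 2.2494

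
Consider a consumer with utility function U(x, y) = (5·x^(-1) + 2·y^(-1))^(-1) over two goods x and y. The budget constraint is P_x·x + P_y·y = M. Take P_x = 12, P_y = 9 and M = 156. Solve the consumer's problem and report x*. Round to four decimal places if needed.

Substitute y = (y/x)·x into the budget: x* = M/(P_x + P_y·(y/x)).
Numerically y/x = 0.730297, so x* = 156/(12 + 9·0.730297) = 8.3994.

x* = 8.3994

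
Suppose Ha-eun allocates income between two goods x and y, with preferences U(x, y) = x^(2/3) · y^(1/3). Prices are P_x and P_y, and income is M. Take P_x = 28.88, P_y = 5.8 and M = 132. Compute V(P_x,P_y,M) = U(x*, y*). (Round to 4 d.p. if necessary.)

MU_x/MU_y = (2/3·y)/(1/3·x); tangency sets this equal to P_x/P_y.
Rearranging, P_y·y = (1/2)·P_x·x. Substituting into the budget gives P_x·x·(1 + (1/2)) = M.
Demand: x*(P_x,P_y,M) = 2/3·M/P_x and y* = 1/3·M/P_y.
At P_x=28.88, P_y=5.8, M=132: x* = 2/3·132/28.88 = 3.0471, y* = 7.5862.
Utility at the optimum: U(3.0471, 7.5862) = 4.1298.

V = 4.1298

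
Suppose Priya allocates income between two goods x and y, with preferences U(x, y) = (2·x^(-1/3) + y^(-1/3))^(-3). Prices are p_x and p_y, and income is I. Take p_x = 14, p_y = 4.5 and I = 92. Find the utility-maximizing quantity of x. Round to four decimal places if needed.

x* = 4.5392

MRS = MU_x/MU_y = 2·(y/x)^(4/3). Set equal to p_x/p_y.
Solve for the ratio: y/x = [(1/2)·p_x/p_y]^(0.75).
Substitute y = (y/x)·x into the budget: x* = I/(p_x + p_y·(y/x)).
Numerically y/x = 1.392881, so x* = 92/(14 + 4.5·1.392881) = 4.5392.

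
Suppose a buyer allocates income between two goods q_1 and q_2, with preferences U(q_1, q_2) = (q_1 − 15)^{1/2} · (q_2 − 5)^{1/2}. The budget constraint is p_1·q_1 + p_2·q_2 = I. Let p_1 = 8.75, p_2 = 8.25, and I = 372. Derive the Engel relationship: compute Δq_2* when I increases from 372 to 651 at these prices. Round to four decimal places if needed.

Δq_2* = 16.9091

MRS = (q_2−5)/(q_1−15). Tangency with p_1/p_2 gives q_2−5 = (p_1/p_2)·(q_1−15).
After buying the subsistence bundle (15, 5), a share 0.5 of the remaining income goes to q_1: q_1* = 15 + 0.5·(I − 15p_1 − 5p_2)/p_1.
Discretionary income = 372 − 15·8.75 − 5·8.25 = 199.5; q_2* = 5 + 0.5·199.5/8.25 = 17.0909.
At I' = 651: q_2* = 34. Change: 34 − 17.0909 = 16.9091.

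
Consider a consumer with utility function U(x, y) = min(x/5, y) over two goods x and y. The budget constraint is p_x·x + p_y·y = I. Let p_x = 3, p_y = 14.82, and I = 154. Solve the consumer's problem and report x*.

Leontief preferences: the optimum is at the kink where x/5 = y/1, i.e. y = (1/5)·x.
Budget: p_x·x + p_y·(1/5)·x = I, so (5·p_x + p_y)·x = 5·I.
Demand: x*(p_x,p_y,I) = 5·I/(5·p_x + p_y), y* = I/(5·p_x + p_y).
Here 5·3 + 14.82 = 29.82, giving x* = 25.8216.

x* = 25.8216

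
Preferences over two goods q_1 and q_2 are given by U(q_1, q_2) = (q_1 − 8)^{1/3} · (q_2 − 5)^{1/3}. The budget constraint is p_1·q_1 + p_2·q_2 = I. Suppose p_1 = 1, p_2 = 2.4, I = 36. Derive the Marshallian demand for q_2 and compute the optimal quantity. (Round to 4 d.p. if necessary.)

q_2* = 8.3333

Discretionary income = 36 − 8·1 − 5·2.4 = 16; q_2* = 5 + 0.5·16/2.4 = 8.3333.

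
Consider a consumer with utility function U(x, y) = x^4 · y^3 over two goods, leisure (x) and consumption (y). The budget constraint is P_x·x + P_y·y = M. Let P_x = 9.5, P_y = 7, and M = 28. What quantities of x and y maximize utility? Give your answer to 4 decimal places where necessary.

x* = 1.6842, y* = 1.7143

The MRS is (4/3)·y/x. Set MRS = P_x/P_y.
So 4·P_y·y = 3·P_x·x; combined with the budget, a share 4/7 of income goes to x.
Demand: x*(P_x,P_y,M) = 4/7·M/P_x and y* = 3/7·M/P_y.
At P_x=9.5, P_y=7, M=28: x* = 4/7·28/9.5 = 1.6842, y* = 1.7143.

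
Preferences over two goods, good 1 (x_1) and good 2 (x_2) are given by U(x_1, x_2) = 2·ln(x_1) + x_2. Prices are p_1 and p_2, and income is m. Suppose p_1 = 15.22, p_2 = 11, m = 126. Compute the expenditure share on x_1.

share on x_1 = 0.1746

MU_x_1 = 2/x_1, MU_x_2 = 1. Tangency: 2/x_1 = p_1/p_2.
So x_1*(p_1,p_2) = 2·p_2/p_1, independent of income; and x_2* = (m − 2·p_2)/p_2.
At the given prices: x_1* = 2·11/15.22 = 1.4455, and x_2* = 9.4545.
Expenditure on x_1: 15.22·1.4455 = 22; share = 0.1746.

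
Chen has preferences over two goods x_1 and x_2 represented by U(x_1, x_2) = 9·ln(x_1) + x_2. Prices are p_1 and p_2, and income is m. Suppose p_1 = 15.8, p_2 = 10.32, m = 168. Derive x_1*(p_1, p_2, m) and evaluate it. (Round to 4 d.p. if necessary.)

MU_x_1 = 9/x_1, MU_x_2 = 1. Tangency: 9/x_1 = p_1/p_2.
So x_1*(p_1,p_2) = 9·p_2/p_1, independent of income; and x_2* = (m − 9·p_2)/p_2.
At the given prices: x_1* = 9·10.32/15.8 = 5.8785.

x_1* = 5.8785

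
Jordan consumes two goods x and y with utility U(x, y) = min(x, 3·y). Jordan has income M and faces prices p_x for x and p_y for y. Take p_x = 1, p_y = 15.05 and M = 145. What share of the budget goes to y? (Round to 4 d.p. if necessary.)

share on y = 0.8338

Leontief preferences: the optimum is at the kink where x/3 = y/1, i.e. y = (1/3)·x.
Budget: p_x·x + p_y·(1/3)·x = M, so (3·p_x + p_y)·x = 3·M.
Demand: x*(p_x,p_y,M) = 3·M/(3·p_x + p_y), y* = M/(3·p_x + p_y).
Here 3·1 + 15.05 = 18.05, giving x* = 24.0997 and y* = 8.0332.
Expenditure on y: 15.05·8.0332 = 120.9003; share = 0.8338.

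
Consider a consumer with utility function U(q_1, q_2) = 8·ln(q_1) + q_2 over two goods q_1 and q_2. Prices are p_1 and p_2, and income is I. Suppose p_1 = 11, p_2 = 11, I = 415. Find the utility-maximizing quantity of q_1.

q_1* = 8

Set MRS = p_1/p_2: (8/q_1)/1 = p_1/p_2.
So q_1*(p_1,p_2) = 8·p_2/p_1, independent of income; and q_2* = (I − 8·p_2)/p_2.
At the given prices: q_1* = 8·11/11 = 8.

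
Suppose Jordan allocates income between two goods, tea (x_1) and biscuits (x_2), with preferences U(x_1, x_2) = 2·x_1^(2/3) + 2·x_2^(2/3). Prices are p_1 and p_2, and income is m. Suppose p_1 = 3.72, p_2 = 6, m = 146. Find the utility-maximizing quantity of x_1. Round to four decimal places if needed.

x_1* = 28.3497

MRS = MU_x_1/MU_x_2 = (x_2/x_1)^(1/3). Set equal to p_1/p_2.
Hence x_2/x_1 = (p_1/p_2)^(1/(1/3)), i.e. raised to the 3 power.
With the ratio pinned down, the budget gives x_1* = m/(p_1 + p_2·(x_2/x_1)) and x_2* = (x_2/x_1)·x_1*.
Numerically x_2/x_1 = 0.238328, so x_1* = 146/(3.72 + 6·0.238328) = 28.3497.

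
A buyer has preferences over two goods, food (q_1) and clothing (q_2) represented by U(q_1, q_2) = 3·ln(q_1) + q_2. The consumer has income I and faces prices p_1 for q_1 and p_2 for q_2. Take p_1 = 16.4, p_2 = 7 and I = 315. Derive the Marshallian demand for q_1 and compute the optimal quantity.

q_1* = 1.2805

MU_q_1 = 3/q_1, MU_q_2 = 1. Tangency: 3/q_1 = p_1/p_2.
So q_1*(p_1,p_2) = 3·p_2/p_1, independent of income; and q_2* = (I − 3·p_2)/p_2.
At the given prices: q_1* = 3·7/16.4 = 1.2805.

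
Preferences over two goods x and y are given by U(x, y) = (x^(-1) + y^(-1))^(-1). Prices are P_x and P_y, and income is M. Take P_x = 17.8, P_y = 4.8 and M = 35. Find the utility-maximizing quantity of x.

x* = 1.2942

From the CES first-order condition, (y/x)^(2) = P_x/P_y.
Hence y/x = (P_x/P_y)^(1/(2)), i.e. raised to the 0.5 power.
With the ratio pinned down, the budget gives x* = M/(P_x + P_y·(y/x)) and y* = (y/x)·x*.
Numerically y/x = 1.925703, so x* = 35/(17.8 + 4.8·1.925703) = 1.2942.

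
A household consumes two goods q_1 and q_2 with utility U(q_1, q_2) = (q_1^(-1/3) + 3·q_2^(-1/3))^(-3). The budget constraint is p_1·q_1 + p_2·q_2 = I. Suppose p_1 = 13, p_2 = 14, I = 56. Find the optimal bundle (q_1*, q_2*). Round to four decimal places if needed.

q_1* = 1.2967, q_2* = 2.796

Numerically q_2/q_1 = 2.156266, so q_1* = 56/(13 + 14·2.156266) = 1.2967 and q_2* = 2.156266·1.2967 = 2.796.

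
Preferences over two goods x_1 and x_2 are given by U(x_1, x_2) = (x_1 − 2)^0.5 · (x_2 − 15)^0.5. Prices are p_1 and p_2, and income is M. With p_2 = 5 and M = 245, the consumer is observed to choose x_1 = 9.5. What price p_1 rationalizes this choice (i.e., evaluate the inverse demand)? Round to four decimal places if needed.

Let x_1' = x_1−2, x_2' = x_2−15. MRS = x_2'/x_1' = p_1/p_2.
After buying the subsistence bundle (2, 15), a share 0.5 of the remaining income goes to x_1: x_1* = 2 + 0.5·(M − 2p_1 − 15p_2)/p_1.
Set x_1* = 9.5 in the demand function and solve for p_1: p_1 = 10.

p_1 = 10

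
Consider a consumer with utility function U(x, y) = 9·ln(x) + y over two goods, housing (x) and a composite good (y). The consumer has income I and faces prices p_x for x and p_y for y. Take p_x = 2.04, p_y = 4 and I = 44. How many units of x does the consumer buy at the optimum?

At the given prices: x* = 9·4/2.04 = 17.6471.

x* = 17.6471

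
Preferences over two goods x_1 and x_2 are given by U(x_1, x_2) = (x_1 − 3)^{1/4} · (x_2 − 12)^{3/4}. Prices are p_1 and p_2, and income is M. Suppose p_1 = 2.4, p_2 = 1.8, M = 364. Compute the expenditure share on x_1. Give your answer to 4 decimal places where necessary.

share on x_1 = 0.25

Substituting into the budget: x_1* = 3 + 0.25·(M − 3·p_1 − 12·p_2)/p_1, and x_2* = 12 + 0.75·(…)/p_2.
Discretionary income = 364 − 3·2.4 − 12·1.8 = 335.2; x_1* = 3 + 0.25·335.2/2.4 = 37.9167; x_2* = 12 + 0.75·335.2/1.8 = 151.6667.
Expenditure on x_1: 2.4·37.9167 = 91; share = 0.25.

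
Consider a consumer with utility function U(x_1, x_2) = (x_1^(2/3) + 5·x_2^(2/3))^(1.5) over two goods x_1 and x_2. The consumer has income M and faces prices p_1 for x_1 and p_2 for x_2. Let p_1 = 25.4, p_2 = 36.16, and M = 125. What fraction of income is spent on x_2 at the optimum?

share on x_2 = 0.984

From the CES first-order condition, (1/5)·(x_2/x_1)^(1/3) = p_1/p_2.
Solve for the ratio: x_2/x_1 = [5·p_1/p_2]^(3).
Substitute x_2 = (x_2/x_1)·x_1 into the budget: x_1* = M/(p_1 + p_2·(x_2/x_1)).
Numerically x_2/x_1 = 43.323736, so x_1* = 125/(25.4 + 36.16·43.323736) = 0.0785 and x_2* = 43.323736·0.0785 = 3.4017.
Expenditure on x_2: 36.16·3.4017 = 123.0056; share = 0.984.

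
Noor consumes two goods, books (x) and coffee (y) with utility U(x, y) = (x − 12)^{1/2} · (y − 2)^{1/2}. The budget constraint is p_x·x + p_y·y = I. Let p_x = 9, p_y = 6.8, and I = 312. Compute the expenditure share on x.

share on x = 0.6513

This is Cobb-Douglas in (x−12, y−2): tangency gives 0.5·p_y·(y−2) = 0.5·p_x·(x−12).
After buying the subsistence bundle (12, 2), a share 0.5 of the remaining income goes to x: x* = 12 + 0.5·(I − 12p_x − 2p_y)/p_x.
Discretionary income = 312 − 12·9 − 2·6.8 = 190.4; x* = 12 + 0.5·190.4/9 = 22.5778; y* = 2 + 0.5·190.4/6.8 = 16.
Expenditure on x: 9·22.5778 = 203.2; share = 0.6513.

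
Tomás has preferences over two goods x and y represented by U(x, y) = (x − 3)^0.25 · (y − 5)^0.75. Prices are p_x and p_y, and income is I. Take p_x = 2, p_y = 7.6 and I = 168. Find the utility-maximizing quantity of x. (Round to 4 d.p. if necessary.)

x* = 18.5

Let x' = x−3, y' = y−5. MRS = (1/3)·y'/x' = p_x/p_y.
After buying the subsistence bundle (3, 5), a share 0.25 of the remaining income goes to x: x* = 3 + 0.25·(I − 3p_x − 5p_y)/p_x.
Discretionary income = 168 − 3·2 − 5·7.6 = 124; x* = 3 + 0.25·124/2 = 18.5.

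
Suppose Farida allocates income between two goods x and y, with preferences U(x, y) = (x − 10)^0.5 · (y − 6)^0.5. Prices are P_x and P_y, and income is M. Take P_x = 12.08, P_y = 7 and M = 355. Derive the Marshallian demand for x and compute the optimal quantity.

Discretionary income = 355 − 10·12.08 − 6·7 = 192.2; x* = 10 + 0.5·192.2/12.08 = 17.9553.

x* = 17.9553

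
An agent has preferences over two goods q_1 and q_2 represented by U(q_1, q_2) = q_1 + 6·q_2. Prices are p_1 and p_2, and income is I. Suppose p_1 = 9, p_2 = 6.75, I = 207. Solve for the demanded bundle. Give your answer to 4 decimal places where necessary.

Linear utility — the consumer picks whichever good has higher MU/price: 1/9 = 0.1111 vs 6/6.75 = 0.8889.
q_2 gives more utility per dollar, so spend all income on q_2: q_2* = I/p_2, q_1* = 0.
Numerically: q_1* = 0, q_2* = 30.6667.

q_1* = 0, q_2* = 30.6667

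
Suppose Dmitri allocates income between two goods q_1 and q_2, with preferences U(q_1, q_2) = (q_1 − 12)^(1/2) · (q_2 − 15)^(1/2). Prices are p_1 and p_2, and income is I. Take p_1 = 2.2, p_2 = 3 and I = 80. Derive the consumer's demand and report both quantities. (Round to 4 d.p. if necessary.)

Let q_1' = q_1−12, q_2' = q_2−15. MRS = q_2'/q_1' = p_1/p_2.
Substituting into the budget: q_1* = 12 + 0.5·(I − 12·p_1 − 15·p_2)/p_1, and q_2* = 15 + 0.5·(…)/p_2.
Discretionary income = 80 − 12·2.2 − 15·3 = 8.6; q_1* = 12 + 0.5·8.6/2.2 = 13.9545; q_2* = 15 + 0.5·8.6/3 = 16.4333.

q_1* = 13.9545, q_2* = 16.4333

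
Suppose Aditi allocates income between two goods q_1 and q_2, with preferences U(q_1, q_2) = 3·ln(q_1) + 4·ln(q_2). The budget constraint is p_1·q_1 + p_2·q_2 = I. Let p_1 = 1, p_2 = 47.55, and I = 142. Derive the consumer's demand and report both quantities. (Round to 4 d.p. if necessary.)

q_1* = 60.8571, q_2* = 1.7065

The MRS is (3/4)·q_2/q_1. Set MRS = p_1/p_2.
So 3·p_2·q_2 = 4·p_1·q_1; combined with the budget, a share 3/7 of income goes to q_1.
Demand: q_1*(p_1,p_2,I) = 3/7·I/p_1 and q_2* = 4/7·I/p_2.
At p_1=1, p_2=47.55, I=142: q_1* = 3/7·142/1 = 60.8571, q_2* = 1.7065.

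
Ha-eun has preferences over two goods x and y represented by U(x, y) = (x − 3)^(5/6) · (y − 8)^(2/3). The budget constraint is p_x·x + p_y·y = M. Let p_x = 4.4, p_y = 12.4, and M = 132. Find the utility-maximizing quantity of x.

MRS = (5/4)·(y−8)/(x−3). Tangency with p_x/p_y gives y−8 = (4/5)·(p_x/p_y)·(x−3).
Substituting into the budget: x* = 3 + 5/9·(M − 3·p_x − 8·p_y)/p_x, and y* = 8 + 4/9·(…)/p_y.
Discretionary income = 132 − 3·4.4 − 8·12.4 = 19.6; x* = 3 + 5/9·19.6/4.4 = 5.4747.

x* = 5.4747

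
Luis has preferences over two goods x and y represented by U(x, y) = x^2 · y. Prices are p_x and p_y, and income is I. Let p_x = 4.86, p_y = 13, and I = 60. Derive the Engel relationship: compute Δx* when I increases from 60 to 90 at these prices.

Δx* = 4.1152

MU_x/MU_y = (2·y)/(x); tangency sets this equal to p_x/p_y.
Rearranging, p_y·y = (1/2)·p_x·x. Substituting into the budget gives p_x·x·(1 + (1/2)) = I.
Demand: x*(p_x,p_y,I) = 2/3·I/p_x and y* = 1/3·I/p_y.
At p_x=4.86, p_y=13, I=60: x* = 2/3·60/4.86 = 8.2305.
At I' = 90: x* = 12.3457. Change: 12.3457 − 8.2305 = 4.1152.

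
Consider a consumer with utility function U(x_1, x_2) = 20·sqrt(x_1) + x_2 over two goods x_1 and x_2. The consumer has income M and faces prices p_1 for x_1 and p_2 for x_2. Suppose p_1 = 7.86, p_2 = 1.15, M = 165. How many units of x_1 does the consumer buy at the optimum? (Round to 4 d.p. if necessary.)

Plugging in: x_1* = (10·1.15/7.86)² = 2.1407.

x_1* = 2.1407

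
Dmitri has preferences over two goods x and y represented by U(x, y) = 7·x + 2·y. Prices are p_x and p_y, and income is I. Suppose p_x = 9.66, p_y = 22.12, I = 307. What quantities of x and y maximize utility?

x* = 31.7805, y* = 0

x gives more utility per dollar, so spend all income on x: x* = I/p_x, y* = 0.
Numerically: x* = 31.7805, y* = 0.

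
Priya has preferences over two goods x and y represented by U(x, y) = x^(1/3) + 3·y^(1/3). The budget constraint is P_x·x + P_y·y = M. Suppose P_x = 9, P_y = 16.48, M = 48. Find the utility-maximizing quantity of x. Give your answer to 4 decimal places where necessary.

MRS = MU_x/MU_y = (1/3)·(y/x)^(2/3). Set equal to P_x/P_y.
Hence y/x = (3·P_x/P_y)^(1/(2/3)), i.e. raised to the 1.5 power.
Substitute y = (y/x)·x into the budget: x* = M/(P_x + P_y·(y/x)).
Numerically y/x = 2.097055, so x* = 48/(9 + 16.48·2.097055) = 1.1019.

x* = 1.1019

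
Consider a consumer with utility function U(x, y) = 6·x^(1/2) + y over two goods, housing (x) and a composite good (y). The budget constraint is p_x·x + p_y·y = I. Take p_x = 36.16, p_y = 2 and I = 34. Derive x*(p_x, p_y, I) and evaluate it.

x* = 0.0275

MU_x = 3/√x, MU_y = 1. Tangency: 3/√x = p_x/p_y.
Thus x* = (3·p_y/p_x)² — independent of I — with the rest of income spent on y.
Plugging in: x* = (3·2/36.16)² = 0.0275.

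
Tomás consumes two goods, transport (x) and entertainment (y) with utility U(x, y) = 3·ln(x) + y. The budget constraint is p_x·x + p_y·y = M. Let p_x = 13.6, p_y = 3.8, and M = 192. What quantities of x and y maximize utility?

So x*(p_x,p_y) = 3·p_y/p_x, independent of income; and y* = (M − 3·p_y)/p_y.
At the given prices: x* = 3·3.8/13.6 = 0.8382, and y* = 47.5263.

x* = 0.8382, y* = 47.5263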